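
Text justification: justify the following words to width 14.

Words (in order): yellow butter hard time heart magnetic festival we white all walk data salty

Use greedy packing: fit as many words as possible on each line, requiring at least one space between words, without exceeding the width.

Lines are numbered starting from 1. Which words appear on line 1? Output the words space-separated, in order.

Answer: yellow butter

Derivation:
Line 1: ['yellow', 'butter'] (min_width=13, slack=1)
Line 2: ['hard', 'time'] (min_width=9, slack=5)
Line 3: ['heart', 'magnetic'] (min_width=14, slack=0)
Line 4: ['festival', 'we'] (min_width=11, slack=3)
Line 5: ['white', 'all', 'walk'] (min_width=14, slack=0)
Line 6: ['data', 'salty'] (min_width=10, slack=4)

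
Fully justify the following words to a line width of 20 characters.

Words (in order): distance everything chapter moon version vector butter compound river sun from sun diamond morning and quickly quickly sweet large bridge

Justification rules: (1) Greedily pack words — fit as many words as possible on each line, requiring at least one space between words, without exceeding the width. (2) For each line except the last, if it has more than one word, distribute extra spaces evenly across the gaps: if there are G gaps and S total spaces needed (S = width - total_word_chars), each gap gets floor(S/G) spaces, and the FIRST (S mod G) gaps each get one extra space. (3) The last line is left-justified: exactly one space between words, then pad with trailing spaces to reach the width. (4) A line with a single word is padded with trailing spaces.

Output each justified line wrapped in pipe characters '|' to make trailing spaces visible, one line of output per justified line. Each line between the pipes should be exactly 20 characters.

Line 1: ['distance', 'everything'] (min_width=19, slack=1)
Line 2: ['chapter', 'moon', 'version'] (min_width=20, slack=0)
Line 3: ['vector', 'butter'] (min_width=13, slack=7)
Line 4: ['compound', 'river', 'sun'] (min_width=18, slack=2)
Line 5: ['from', 'sun', 'diamond'] (min_width=16, slack=4)
Line 6: ['morning', 'and', 'quickly'] (min_width=19, slack=1)
Line 7: ['quickly', 'sweet', 'large'] (min_width=19, slack=1)
Line 8: ['bridge'] (min_width=6, slack=14)

Answer: |distance  everything|
|chapter moon version|
|vector        butter|
|compound  river  sun|
|from   sun   diamond|
|morning  and quickly|
|quickly  sweet large|
|bridge              |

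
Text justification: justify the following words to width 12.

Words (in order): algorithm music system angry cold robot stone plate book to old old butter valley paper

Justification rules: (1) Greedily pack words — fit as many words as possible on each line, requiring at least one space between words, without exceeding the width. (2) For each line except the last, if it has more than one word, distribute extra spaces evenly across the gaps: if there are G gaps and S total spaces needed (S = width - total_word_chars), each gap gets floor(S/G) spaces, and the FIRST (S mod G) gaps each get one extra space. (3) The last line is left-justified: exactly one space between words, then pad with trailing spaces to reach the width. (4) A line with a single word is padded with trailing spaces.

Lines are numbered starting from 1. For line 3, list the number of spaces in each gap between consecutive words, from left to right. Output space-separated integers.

Line 1: ['algorithm'] (min_width=9, slack=3)
Line 2: ['music', 'system'] (min_width=12, slack=0)
Line 3: ['angry', 'cold'] (min_width=10, slack=2)
Line 4: ['robot', 'stone'] (min_width=11, slack=1)
Line 5: ['plate', 'book'] (min_width=10, slack=2)
Line 6: ['to', 'old', 'old'] (min_width=10, slack=2)
Line 7: ['butter'] (min_width=6, slack=6)
Line 8: ['valley', 'paper'] (min_width=12, slack=0)

Answer: 3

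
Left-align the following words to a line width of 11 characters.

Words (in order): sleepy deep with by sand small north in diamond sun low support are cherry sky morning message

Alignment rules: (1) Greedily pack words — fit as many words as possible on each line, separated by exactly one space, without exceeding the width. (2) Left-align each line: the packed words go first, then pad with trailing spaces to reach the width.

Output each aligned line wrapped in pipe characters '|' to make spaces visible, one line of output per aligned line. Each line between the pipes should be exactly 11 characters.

Answer: |sleepy deep|
|with by    |
|sand small |
|north in   |
|diamond sun|
|low support|
|are cherry |
|sky morning|
|message    |

Derivation:
Line 1: ['sleepy', 'deep'] (min_width=11, slack=0)
Line 2: ['with', 'by'] (min_width=7, slack=4)
Line 3: ['sand', 'small'] (min_width=10, slack=1)
Line 4: ['north', 'in'] (min_width=8, slack=3)
Line 5: ['diamond', 'sun'] (min_width=11, slack=0)
Line 6: ['low', 'support'] (min_width=11, slack=0)
Line 7: ['are', 'cherry'] (min_width=10, slack=1)
Line 8: ['sky', 'morning'] (min_width=11, slack=0)
Line 9: ['message'] (min_width=7, slack=4)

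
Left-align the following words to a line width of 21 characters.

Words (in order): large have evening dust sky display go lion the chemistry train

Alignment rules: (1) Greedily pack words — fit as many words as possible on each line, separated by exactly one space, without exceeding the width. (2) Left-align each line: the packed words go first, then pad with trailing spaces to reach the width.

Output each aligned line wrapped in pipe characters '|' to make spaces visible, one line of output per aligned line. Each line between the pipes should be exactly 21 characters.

Line 1: ['large', 'have', 'evening'] (min_width=18, slack=3)
Line 2: ['dust', 'sky', 'display', 'go'] (min_width=19, slack=2)
Line 3: ['lion', 'the', 'chemistry'] (min_width=18, slack=3)
Line 4: ['train'] (min_width=5, slack=16)

Answer: |large have evening   |
|dust sky display go  |
|lion the chemistry   |
|train                |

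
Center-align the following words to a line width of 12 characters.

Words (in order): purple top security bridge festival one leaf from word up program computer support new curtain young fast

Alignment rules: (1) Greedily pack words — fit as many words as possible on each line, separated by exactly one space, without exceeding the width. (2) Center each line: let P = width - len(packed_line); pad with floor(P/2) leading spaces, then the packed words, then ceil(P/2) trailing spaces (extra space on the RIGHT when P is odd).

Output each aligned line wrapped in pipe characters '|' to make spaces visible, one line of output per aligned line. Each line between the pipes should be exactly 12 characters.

Line 1: ['purple', 'top'] (min_width=10, slack=2)
Line 2: ['security'] (min_width=8, slack=4)
Line 3: ['bridge'] (min_width=6, slack=6)
Line 4: ['festival', 'one'] (min_width=12, slack=0)
Line 5: ['leaf', 'from'] (min_width=9, slack=3)
Line 6: ['word', 'up'] (min_width=7, slack=5)
Line 7: ['program'] (min_width=7, slack=5)
Line 8: ['computer'] (min_width=8, slack=4)
Line 9: ['support', 'new'] (min_width=11, slack=1)
Line 10: ['curtain'] (min_width=7, slack=5)
Line 11: ['young', 'fast'] (min_width=10, slack=2)

Answer: | purple top |
|  security  |
|   bridge   |
|festival one|
| leaf from  |
|  word up   |
|  program   |
|  computer  |
|support new |
|  curtain   |
| young fast |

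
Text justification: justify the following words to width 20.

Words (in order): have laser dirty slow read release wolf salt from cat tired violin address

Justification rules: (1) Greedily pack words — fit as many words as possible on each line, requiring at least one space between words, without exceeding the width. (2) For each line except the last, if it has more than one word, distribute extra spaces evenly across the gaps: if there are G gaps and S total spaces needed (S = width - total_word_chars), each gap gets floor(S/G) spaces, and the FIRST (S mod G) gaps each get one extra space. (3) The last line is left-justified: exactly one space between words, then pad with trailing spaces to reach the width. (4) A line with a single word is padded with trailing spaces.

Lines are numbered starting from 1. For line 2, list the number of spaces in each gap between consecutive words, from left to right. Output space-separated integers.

Line 1: ['have', 'laser', 'dirty'] (min_width=16, slack=4)
Line 2: ['slow', 'read', 'release'] (min_width=17, slack=3)
Line 3: ['wolf', 'salt', 'from', 'cat'] (min_width=18, slack=2)
Line 4: ['tired', 'violin', 'address'] (min_width=20, slack=0)

Answer: 3 2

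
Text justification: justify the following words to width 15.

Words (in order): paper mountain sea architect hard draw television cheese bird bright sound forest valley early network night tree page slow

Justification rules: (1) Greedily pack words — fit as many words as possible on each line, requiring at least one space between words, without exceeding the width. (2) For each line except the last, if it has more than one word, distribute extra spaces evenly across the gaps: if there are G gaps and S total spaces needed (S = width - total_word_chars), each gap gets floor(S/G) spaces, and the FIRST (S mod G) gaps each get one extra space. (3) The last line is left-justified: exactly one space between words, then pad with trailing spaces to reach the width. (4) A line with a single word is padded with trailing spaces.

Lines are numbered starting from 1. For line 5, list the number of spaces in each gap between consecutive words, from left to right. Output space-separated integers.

Line 1: ['paper', 'mountain'] (min_width=14, slack=1)
Line 2: ['sea', 'architect'] (min_width=13, slack=2)
Line 3: ['hard', 'draw'] (min_width=9, slack=6)
Line 4: ['television'] (min_width=10, slack=5)
Line 5: ['cheese', 'bird'] (min_width=11, slack=4)
Line 6: ['bright', 'sound'] (min_width=12, slack=3)
Line 7: ['forest', 'valley'] (min_width=13, slack=2)
Line 8: ['early', 'network'] (min_width=13, slack=2)
Line 9: ['night', 'tree', 'page'] (min_width=15, slack=0)
Line 10: ['slow'] (min_width=4, slack=11)

Answer: 5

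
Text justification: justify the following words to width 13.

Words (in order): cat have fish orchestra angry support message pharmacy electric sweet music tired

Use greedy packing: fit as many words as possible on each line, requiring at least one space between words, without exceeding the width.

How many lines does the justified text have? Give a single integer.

Line 1: ['cat', 'have', 'fish'] (min_width=13, slack=0)
Line 2: ['orchestra'] (min_width=9, slack=4)
Line 3: ['angry', 'support'] (min_width=13, slack=0)
Line 4: ['message'] (min_width=7, slack=6)
Line 5: ['pharmacy'] (min_width=8, slack=5)
Line 6: ['electric'] (min_width=8, slack=5)
Line 7: ['sweet', 'music'] (min_width=11, slack=2)
Line 8: ['tired'] (min_width=5, slack=8)
Total lines: 8

Answer: 8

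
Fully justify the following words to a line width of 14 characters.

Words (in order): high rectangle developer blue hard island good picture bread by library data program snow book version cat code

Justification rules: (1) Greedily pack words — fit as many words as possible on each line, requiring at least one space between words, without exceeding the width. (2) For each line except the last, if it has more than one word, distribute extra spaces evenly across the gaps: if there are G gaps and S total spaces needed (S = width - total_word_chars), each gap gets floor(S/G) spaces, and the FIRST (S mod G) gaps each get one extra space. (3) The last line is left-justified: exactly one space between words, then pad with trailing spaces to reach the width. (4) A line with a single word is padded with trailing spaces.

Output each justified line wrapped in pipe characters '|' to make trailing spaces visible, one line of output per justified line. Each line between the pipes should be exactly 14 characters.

Answer: |high rectangle|
|developer blue|
|hard    island|
|good   picture|
|bread       by|
|library   data|
|program   snow|
|book   version|
|cat code      |

Derivation:
Line 1: ['high', 'rectangle'] (min_width=14, slack=0)
Line 2: ['developer', 'blue'] (min_width=14, slack=0)
Line 3: ['hard', 'island'] (min_width=11, slack=3)
Line 4: ['good', 'picture'] (min_width=12, slack=2)
Line 5: ['bread', 'by'] (min_width=8, slack=6)
Line 6: ['library', 'data'] (min_width=12, slack=2)
Line 7: ['program', 'snow'] (min_width=12, slack=2)
Line 8: ['book', 'version'] (min_width=12, slack=2)
Line 9: ['cat', 'code'] (min_width=8, slack=6)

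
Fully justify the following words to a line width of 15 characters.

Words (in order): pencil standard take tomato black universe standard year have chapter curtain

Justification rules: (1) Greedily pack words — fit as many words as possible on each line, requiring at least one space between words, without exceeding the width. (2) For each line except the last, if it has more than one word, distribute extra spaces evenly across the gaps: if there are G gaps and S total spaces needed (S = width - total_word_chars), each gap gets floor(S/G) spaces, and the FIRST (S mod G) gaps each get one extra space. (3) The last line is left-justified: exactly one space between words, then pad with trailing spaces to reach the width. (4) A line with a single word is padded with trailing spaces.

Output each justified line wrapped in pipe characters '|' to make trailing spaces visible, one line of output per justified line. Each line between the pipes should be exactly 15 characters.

Line 1: ['pencil', 'standard'] (min_width=15, slack=0)
Line 2: ['take', 'tomato'] (min_width=11, slack=4)
Line 3: ['black', 'universe'] (min_width=14, slack=1)
Line 4: ['standard', 'year'] (min_width=13, slack=2)
Line 5: ['have', 'chapter'] (min_width=12, slack=3)
Line 6: ['curtain'] (min_width=7, slack=8)

Answer: |pencil standard|
|take     tomato|
|black  universe|
|standard   year|
|have    chapter|
|curtain        |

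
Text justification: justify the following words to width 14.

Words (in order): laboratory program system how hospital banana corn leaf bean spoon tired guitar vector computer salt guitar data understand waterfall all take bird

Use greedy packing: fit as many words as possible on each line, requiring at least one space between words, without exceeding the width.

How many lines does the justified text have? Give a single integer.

Line 1: ['laboratory'] (min_width=10, slack=4)
Line 2: ['program', 'system'] (min_width=14, slack=0)
Line 3: ['how', 'hospital'] (min_width=12, slack=2)
Line 4: ['banana', 'corn'] (min_width=11, slack=3)
Line 5: ['leaf', 'bean'] (min_width=9, slack=5)
Line 6: ['spoon', 'tired'] (min_width=11, slack=3)
Line 7: ['guitar', 'vector'] (min_width=13, slack=1)
Line 8: ['computer', 'salt'] (min_width=13, slack=1)
Line 9: ['guitar', 'data'] (min_width=11, slack=3)
Line 10: ['understand'] (min_width=10, slack=4)
Line 11: ['waterfall', 'all'] (min_width=13, slack=1)
Line 12: ['take', 'bird'] (min_width=9, slack=5)
Total lines: 12

Answer: 12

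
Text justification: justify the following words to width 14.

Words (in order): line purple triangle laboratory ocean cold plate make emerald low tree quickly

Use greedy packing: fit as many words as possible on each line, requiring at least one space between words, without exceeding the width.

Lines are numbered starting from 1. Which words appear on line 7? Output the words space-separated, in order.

Line 1: ['line', 'purple'] (min_width=11, slack=3)
Line 2: ['triangle'] (min_width=8, slack=6)
Line 3: ['laboratory'] (min_width=10, slack=4)
Line 4: ['ocean', 'cold'] (min_width=10, slack=4)
Line 5: ['plate', 'make'] (min_width=10, slack=4)
Line 6: ['emerald', 'low'] (min_width=11, slack=3)
Line 7: ['tree', 'quickly'] (min_width=12, slack=2)

Answer: tree quickly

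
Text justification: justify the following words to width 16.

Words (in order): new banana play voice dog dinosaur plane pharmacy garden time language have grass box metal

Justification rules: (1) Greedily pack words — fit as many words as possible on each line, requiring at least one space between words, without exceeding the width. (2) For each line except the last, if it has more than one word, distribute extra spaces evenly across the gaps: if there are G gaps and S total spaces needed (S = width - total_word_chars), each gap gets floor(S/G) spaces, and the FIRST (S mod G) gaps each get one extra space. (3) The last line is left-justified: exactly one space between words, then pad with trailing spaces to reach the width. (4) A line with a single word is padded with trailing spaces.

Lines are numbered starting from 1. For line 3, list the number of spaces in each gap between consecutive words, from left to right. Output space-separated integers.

Line 1: ['new', 'banana', 'play'] (min_width=15, slack=1)
Line 2: ['voice', 'dog'] (min_width=9, slack=7)
Line 3: ['dinosaur', 'plane'] (min_width=14, slack=2)
Line 4: ['pharmacy', 'garden'] (min_width=15, slack=1)
Line 5: ['time', 'language'] (min_width=13, slack=3)
Line 6: ['have', 'grass', 'box'] (min_width=14, slack=2)
Line 7: ['metal'] (min_width=5, slack=11)

Answer: 3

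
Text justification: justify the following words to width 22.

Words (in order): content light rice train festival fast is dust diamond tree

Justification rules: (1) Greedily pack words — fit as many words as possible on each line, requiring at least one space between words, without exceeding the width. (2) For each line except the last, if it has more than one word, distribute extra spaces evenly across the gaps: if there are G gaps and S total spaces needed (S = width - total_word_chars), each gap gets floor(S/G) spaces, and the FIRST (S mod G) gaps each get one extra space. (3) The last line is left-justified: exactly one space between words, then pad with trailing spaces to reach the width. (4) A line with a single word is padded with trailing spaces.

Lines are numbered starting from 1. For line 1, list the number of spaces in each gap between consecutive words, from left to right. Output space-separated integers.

Answer: 3 3

Derivation:
Line 1: ['content', 'light', 'rice'] (min_width=18, slack=4)
Line 2: ['train', 'festival', 'fast', 'is'] (min_width=22, slack=0)
Line 3: ['dust', 'diamond', 'tree'] (min_width=17, slack=5)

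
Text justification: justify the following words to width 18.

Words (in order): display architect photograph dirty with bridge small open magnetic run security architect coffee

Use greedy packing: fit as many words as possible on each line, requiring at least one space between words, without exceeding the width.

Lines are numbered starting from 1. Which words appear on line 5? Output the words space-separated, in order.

Answer: security architect

Derivation:
Line 1: ['display', 'architect'] (min_width=17, slack=1)
Line 2: ['photograph', 'dirty'] (min_width=16, slack=2)
Line 3: ['with', 'bridge', 'small'] (min_width=17, slack=1)
Line 4: ['open', 'magnetic', 'run'] (min_width=17, slack=1)
Line 5: ['security', 'architect'] (min_width=18, slack=0)
Line 6: ['coffee'] (min_width=6, slack=12)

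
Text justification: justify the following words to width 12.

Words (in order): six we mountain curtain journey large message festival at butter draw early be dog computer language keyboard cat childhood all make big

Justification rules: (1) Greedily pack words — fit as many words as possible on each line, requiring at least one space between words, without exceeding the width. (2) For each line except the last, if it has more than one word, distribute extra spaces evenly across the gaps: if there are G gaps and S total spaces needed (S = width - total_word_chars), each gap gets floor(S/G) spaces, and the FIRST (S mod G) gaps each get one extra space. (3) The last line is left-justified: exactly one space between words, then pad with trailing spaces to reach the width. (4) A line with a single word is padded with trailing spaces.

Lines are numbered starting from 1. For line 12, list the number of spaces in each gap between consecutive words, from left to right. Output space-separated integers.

Answer: 1

Derivation:
Line 1: ['six', 'we'] (min_width=6, slack=6)
Line 2: ['mountain'] (min_width=8, slack=4)
Line 3: ['curtain'] (min_width=7, slack=5)
Line 4: ['journey'] (min_width=7, slack=5)
Line 5: ['large'] (min_width=5, slack=7)
Line 6: ['message'] (min_width=7, slack=5)
Line 7: ['festival', 'at'] (min_width=11, slack=1)
Line 8: ['butter', 'draw'] (min_width=11, slack=1)
Line 9: ['early', 'be', 'dog'] (min_width=12, slack=0)
Line 10: ['computer'] (min_width=8, slack=4)
Line 11: ['language'] (min_width=8, slack=4)
Line 12: ['keyboard', 'cat'] (min_width=12, slack=0)
Line 13: ['childhood'] (min_width=9, slack=3)
Line 14: ['all', 'make', 'big'] (min_width=12, slack=0)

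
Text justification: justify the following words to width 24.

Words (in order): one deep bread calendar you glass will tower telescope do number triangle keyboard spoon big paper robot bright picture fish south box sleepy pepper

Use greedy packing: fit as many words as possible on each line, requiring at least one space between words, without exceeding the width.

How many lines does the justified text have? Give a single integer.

Answer: 7

Derivation:
Line 1: ['one', 'deep', 'bread', 'calendar'] (min_width=23, slack=1)
Line 2: ['you', 'glass', 'will', 'tower'] (min_width=20, slack=4)
Line 3: ['telescope', 'do', 'number'] (min_width=19, slack=5)
Line 4: ['triangle', 'keyboard', 'spoon'] (min_width=23, slack=1)
Line 5: ['big', 'paper', 'robot', 'bright'] (min_width=22, slack=2)
Line 6: ['picture', 'fish', 'south', 'box'] (min_width=22, slack=2)
Line 7: ['sleepy', 'pepper'] (min_width=13, slack=11)
Total lines: 7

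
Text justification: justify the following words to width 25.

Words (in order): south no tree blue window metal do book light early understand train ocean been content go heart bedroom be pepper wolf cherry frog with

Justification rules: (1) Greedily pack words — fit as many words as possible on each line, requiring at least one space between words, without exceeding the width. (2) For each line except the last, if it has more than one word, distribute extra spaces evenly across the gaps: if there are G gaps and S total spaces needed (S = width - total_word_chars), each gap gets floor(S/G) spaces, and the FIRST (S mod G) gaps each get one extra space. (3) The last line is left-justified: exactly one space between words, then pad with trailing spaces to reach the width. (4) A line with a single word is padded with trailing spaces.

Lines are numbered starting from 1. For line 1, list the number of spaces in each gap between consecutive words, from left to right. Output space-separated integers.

Line 1: ['south', 'no', 'tree', 'blue', 'window'] (min_width=25, slack=0)
Line 2: ['metal', 'do', 'book', 'light', 'early'] (min_width=25, slack=0)
Line 3: ['understand', 'train', 'ocean'] (min_width=22, slack=3)
Line 4: ['been', 'content', 'go', 'heart'] (min_width=21, slack=4)
Line 5: ['bedroom', 'be', 'pepper', 'wolf'] (min_width=22, slack=3)
Line 6: ['cherry', 'frog', 'with'] (min_width=16, slack=9)

Answer: 1 1 1 1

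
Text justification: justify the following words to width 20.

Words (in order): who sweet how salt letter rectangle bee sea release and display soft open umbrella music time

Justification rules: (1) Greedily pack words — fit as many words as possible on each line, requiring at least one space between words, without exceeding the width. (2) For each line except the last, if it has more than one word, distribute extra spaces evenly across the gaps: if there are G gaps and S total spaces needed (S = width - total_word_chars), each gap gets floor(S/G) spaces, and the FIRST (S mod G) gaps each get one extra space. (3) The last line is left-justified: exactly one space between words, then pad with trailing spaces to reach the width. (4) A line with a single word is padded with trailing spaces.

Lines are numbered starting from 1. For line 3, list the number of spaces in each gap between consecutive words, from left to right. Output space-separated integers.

Answer: 4 3

Derivation:
Line 1: ['who', 'sweet', 'how', 'salt'] (min_width=18, slack=2)
Line 2: ['letter', 'rectangle', 'bee'] (min_width=20, slack=0)
Line 3: ['sea', 'release', 'and'] (min_width=15, slack=5)
Line 4: ['display', 'soft', 'open'] (min_width=17, slack=3)
Line 5: ['umbrella', 'music', 'time'] (min_width=19, slack=1)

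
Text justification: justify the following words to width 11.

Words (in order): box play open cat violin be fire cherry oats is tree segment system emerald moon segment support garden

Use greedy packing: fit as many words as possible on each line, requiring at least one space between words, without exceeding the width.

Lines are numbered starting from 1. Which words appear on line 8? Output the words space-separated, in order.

Line 1: ['box', 'play'] (min_width=8, slack=3)
Line 2: ['open', 'cat'] (min_width=8, slack=3)
Line 3: ['violin', 'be'] (min_width=9, slack=2)
Line 4: ['fire', 'cherry'] (min_width=11, slack=0)
Line 5: ['oats', 'is'] (min_width=7, slack=4)
Line 6: ['tree'] (min_width=4, slack=7)
Line 7: ['segment'] (min_width=7, slack=4)
Line 8: ['system'] (min_width=6, slack=5)
Line 9: ['emerald'] (min_width=7, slack=4)
Line 10: ['moon'] (min_width=4, slack=7)
Line 11: ['segment'] (min_width=7, slack=4)
Line 12: ['support'] (min_width=7, slack=4)
Line 13: ['garden'] (min_width=6, slack=5)

Answer: system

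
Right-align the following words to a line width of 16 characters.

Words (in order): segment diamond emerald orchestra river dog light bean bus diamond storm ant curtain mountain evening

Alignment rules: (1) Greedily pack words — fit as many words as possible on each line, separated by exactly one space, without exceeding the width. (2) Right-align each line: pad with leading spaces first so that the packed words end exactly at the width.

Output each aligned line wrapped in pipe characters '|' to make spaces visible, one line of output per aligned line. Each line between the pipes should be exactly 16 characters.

Line 1: ['segment', 'diamond'] (min_width=15, slack=1)
Line 2: ['emerald'] (min_width=7, slack=9)
Line 3: ['orchestra', 'river'] (min_width=15, slack=1)
Line 4: ['dog', 'light', 'bean'] (min_width=14, slack=2)
Line 5: ['bus', 'diamond'] (min_width=11, slack=5)
Line 6: ['storm', 'ant'] (min_width=9, slack=7)
Line 7: ['curtain', 'mountain'] (min_width=16, slack=0)
Line 8: ['evening'] (min_width=7, slack=9)

Answer: | segment diamond|
|         emerald|
| orchestra river|
|  dog light bean|
|     bus diamond|
|       storm ant|
|curtain mountain|
|         evening|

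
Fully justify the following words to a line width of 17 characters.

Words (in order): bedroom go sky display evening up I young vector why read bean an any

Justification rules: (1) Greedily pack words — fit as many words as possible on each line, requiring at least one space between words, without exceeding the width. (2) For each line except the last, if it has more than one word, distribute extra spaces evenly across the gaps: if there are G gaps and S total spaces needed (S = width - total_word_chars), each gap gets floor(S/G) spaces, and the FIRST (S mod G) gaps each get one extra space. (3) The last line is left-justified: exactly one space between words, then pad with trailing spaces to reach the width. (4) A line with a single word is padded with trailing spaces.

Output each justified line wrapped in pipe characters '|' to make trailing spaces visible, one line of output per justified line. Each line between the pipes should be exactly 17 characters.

Answer: |bedroom   go  sky|
|display   evening|
|up I young vector|
|why  read bean an|
|any              |

Derivation:
Line 1: ['bedroom', 'go', 'sky'] (min_width=14, slack=3)
Line 2: ['display', 'evening'] (min_width=15, slack=2)
Line 3: ['up', 'I', 'young', 'vector'] (min_width=17, slack=0)
Line 4: ['why', 'read', 'bean', 'an'] (min_width=16, slack=1)
Line 5: ['any'] (min_width=3, slack=14)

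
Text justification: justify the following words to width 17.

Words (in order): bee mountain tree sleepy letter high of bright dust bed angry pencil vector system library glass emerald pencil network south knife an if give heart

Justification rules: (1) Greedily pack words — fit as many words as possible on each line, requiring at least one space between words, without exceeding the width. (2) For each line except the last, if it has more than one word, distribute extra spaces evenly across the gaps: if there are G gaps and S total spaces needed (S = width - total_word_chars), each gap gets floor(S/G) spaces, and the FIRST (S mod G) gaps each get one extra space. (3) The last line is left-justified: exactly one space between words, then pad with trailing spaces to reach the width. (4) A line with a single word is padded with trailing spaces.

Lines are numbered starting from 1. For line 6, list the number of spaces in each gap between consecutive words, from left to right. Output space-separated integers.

Line 1: ['bee', 'mountain', 'tree'] (min_width=17, slack=0)
Line 2: ['sleepy', 'letter'] (min_width=13, slack=4)
Line 3: ['high', 'of', 'bright'] (min_width=14, slack=3)
Line 4: ['dust', 'bed', 'angry'] (min_width=14, slack=3)
Line 5: ['pencil', 'vector'] (min_width=13, slack=4)
Line 6: ['system', 'library'] (min_width=14, slack=3)
Line 7: ['glass', 'emerald'] (min_width=13, slack=4)
Line 8: ['pencil', 'network'] (min_width=14, slack=3)
Line 9: ['south', 'knife', 'an', 'if'] (min_width=17, slack=0)
Line 10: ['give', 'heart'] (min_width=10, slack=7)

Answer: 4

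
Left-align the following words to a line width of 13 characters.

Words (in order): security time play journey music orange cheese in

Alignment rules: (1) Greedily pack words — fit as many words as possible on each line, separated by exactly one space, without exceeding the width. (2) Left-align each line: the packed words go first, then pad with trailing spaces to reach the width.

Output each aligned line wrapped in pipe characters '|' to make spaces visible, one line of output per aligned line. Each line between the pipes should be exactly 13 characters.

Line 1: ['security', 'time'] (min_width=13, slack=0)
Line 2: ['play', 'journey'] (min_width=12, slack=1)
Line 3: ['music', 'orange'] (min_width=12, slack=1)
Line 4: ['cheese', 'in'] (min_width=9, slack=4)

Answer: |security time|
|play journey |
|music orange |
|cheese in    |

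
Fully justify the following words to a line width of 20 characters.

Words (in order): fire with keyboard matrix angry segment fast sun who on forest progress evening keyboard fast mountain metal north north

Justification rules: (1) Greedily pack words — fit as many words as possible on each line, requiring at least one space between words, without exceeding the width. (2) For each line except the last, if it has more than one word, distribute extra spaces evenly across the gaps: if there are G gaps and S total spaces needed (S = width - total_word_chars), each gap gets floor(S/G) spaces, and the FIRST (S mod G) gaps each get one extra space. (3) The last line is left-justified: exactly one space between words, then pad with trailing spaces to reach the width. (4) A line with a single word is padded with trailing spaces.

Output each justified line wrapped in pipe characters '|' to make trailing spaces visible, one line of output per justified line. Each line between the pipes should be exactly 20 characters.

Answer: |fire  with  keyboard|
|matrix angry segment|
|fast   sun   who  on|
|forest      progress|
|evening     keyboard|
|fast  mountain metal|
|north north         |

Derivation:
Line 1: ['fire', 'with', 'keyboard'] (min_width=18, slack=2)
Line 2: ['matrix', 'angry', 'segment'] (min_width=20, slack=0)
Line 3: ['fast', 'sun', 'who', 'on'] (min_width=15, slack=5)
Line 4: ['forest', 'progress'] (min_width=15, slack=5)
Line 5: ['evening', 'keyboard'] (min_width=16, slack=4)
Line 6: ['fast', 'mountain', 'metal'] (min_width=19, slack=1)
Line 7: ['north', 'north'] (min_width=11, slack=9)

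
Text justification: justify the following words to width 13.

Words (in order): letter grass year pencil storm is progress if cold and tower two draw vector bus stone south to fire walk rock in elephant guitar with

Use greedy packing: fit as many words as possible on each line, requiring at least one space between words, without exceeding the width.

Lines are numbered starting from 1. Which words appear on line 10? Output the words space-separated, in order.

Line 1: ['letter', 'grass'] (min_width=12, slack=1)
Line 2: ['year', 'pencil'] (min_width=11, slack=2)
Line 3: ['storm', 'is'] (min_width=8, slack=5)
Line 4: ['progress', 'if'] (min_width=11, slack=2)
Line 5: ['cold', 'and'] (min_width=8, slack=5)
Line 6: ['tower', 'two'] (min_width=9, slack=4)
Line 7: ['draw', 'vector'] (min_width=11, slack=2)
Line 8: ['bus', 'stone'] (min_width=9, slack=4)
Line 9: ['south', 'to', 'fire'] (min_width=13, slack=0)
Line 10: ['walk', 'rock', 'in'] (min_width=12, slack=1)
Line 11: ['elephant'] (min_width=8, slack=5)
Line 12: ['guitar', 'with'] (min_width=11, slack=2)

Answer: walk rock in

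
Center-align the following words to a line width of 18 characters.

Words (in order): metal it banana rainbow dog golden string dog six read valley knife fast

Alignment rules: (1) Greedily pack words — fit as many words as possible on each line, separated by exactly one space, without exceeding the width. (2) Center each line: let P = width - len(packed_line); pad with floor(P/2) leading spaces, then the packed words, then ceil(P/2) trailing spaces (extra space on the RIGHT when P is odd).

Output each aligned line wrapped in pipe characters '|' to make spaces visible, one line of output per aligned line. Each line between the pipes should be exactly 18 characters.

Answer: | metal it banana  |
|rainbow dog golden|
|  string dog six  |
|read valley knife |
|       fast       |

Derivation:
Line 1: ['metal', 'it', 'banana'] (min_width=15, slack=3)
Line 2: ['rainbow', 'dog', 'golden'] (min_width=18, slack=0)
Line 3: ['string', 'dog', 'six'] (min_width=14, slack=4)
Line 4: ['read', 'valley', 'knife'] (min_width=17, slack=1)
Line 5: ['fast'] (min_width=4, slack=14)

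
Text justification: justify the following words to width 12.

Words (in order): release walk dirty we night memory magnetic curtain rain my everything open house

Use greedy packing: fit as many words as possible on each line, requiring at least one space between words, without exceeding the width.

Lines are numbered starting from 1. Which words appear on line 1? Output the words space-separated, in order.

Line 1: ['release', 'walk'] (min_width=12, slack=0)
Line 2: ['dirty', 'we'] (min_width=8, slack=4)
Line 3: ['night', 'memory'] (min_width=12, slack=0)
Line 4: ['magnetic'] (min_width=8, slack=4)
Line 5: ['curtain', 'rain'] (min_width=12, slack=0)
Line 6: ['my'] (min_width=2, slack=10)
Line 7: ['everything'] (min_width=10, slack=2)
Line 8: ['open', 'house'] (min_width=10, slack=2)

Answer: release walk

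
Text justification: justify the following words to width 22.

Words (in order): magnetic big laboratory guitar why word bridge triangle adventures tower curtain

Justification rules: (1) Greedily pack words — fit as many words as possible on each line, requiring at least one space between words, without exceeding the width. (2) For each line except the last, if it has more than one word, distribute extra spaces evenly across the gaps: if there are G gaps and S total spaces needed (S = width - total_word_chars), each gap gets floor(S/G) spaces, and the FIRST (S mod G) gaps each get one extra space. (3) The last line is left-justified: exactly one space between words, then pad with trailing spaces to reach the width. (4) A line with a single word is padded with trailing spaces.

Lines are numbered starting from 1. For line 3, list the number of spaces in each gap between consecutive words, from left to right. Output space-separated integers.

Answer: 2 2

Derivation:
Line 1: ['magnetic', 'big'] (min_width=12, slack=10)
Line 2: ['laboratory', 'guitar', 'why'] (min_width=21, slack=1)
Line 3: ['word', 'bridge', 'triangle'] (min_width=20, slack=2)
Line 4: ['adventures', 'tower'] (min_width=16, slack=6)
Line 5: ['curtain'] (min_width=7, slack=15)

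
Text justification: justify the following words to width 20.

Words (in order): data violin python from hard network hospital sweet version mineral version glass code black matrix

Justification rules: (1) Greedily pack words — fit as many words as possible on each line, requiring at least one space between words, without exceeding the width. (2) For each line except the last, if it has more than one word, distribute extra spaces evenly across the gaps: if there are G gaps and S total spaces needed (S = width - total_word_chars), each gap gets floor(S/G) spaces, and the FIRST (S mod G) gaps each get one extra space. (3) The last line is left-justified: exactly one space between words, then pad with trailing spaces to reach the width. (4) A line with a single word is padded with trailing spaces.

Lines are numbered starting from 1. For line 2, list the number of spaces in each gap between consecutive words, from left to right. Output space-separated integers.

Answer: 3 2

Derivation:
Line 1: ['data', 'violin', 'python'] (min_width=18, slack=2)
Line 2: ['from', 'hard', 'network'] (min_width=17, slack=3)
Line 3: ['hospital', 'sweet'] (min_width=14, slack=6)
Line 4: ['version', 'mineral'] (min_width=15, slack=5)
Line 5: ['version', 'glass', 'code'] (min_width=18, slack=2)
Line 6: ['black', 'matrix'] (min_width=12, slack=8)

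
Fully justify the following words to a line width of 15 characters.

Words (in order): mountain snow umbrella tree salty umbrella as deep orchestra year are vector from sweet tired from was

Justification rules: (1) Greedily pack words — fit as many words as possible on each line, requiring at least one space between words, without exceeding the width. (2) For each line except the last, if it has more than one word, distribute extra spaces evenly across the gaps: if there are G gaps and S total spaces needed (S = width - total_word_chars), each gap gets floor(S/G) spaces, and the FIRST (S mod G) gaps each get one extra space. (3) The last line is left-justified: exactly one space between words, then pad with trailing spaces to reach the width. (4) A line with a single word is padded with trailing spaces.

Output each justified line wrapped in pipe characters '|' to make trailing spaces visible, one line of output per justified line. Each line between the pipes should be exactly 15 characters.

Line 1: ['mountain', 'snow'] (min_width=13, slack=2)
Line 2: ['umbrella', 'tree'] (min_width=13, slack=2)
Line 3: ['salty', 'umbrella'] (min_width=14, slack=1)
Line 4: ['as', 'deep'] (min_width=7, slack=8)
Line 5: ['orchestra', 'year'] (min_width=14, slack=1)
Line 6: ['are', 'vector', 'from'] (min_width=15, slack=0)
Line 7: ['sweet', 'tired'] (min_width=11, slack=4)
Line 8: ['from', 'was'] (min_width=8, slack=7)

Answer: |mountain   snow|
|umbrella   tree|
|salty  umbrella|
|as         deep|
|orchestra  year|
|are vector from|
|sweet     tired|
|from was       |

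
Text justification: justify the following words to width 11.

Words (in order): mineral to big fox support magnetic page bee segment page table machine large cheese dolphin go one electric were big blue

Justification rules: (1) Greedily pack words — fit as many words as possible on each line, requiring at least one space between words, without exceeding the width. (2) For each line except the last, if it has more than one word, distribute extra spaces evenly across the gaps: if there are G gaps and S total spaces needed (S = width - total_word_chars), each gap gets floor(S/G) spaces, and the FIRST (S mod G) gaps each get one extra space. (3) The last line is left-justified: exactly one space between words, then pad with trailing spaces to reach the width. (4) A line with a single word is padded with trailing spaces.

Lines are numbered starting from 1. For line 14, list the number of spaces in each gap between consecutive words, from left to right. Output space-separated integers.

Answer: 4

Derivation:
Line 1: ['mineral', 'to'] (min_width=10, slack=1)
Line 2: ['big', 'fox'] (min_width=7, slack=4)
Line 3: ['support'] (min_width=7, slack=4)
Line 4: ['magnetic'] (min_width=8, slack=3)
Line 5: ['page', 'bee'] (min_width=8, slack=3)
Line 6: ['segment'] (min_width=7, slack=4)
Line 7: ['page', 'table'] (min_width=10, slack=1)
Line 8: ['machine'] (min_width=7, slack=4)
Line 9: ['large'] (min_width=5, slack=6)
Line 10: ['cheese'] (min_width=6, slack=5)
Line 11: ['dolphin', 'go'] (min_width=10, slack=1)
Line 12: ['one'] (min_width=3, slack=8)
Line 13: ['electric'] (min_width=8, slack=3)
Line 14: ['were', 'big'] (min_width=8, slack=3)
Line 15: ['blue'] (min_width=4, slack=7)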